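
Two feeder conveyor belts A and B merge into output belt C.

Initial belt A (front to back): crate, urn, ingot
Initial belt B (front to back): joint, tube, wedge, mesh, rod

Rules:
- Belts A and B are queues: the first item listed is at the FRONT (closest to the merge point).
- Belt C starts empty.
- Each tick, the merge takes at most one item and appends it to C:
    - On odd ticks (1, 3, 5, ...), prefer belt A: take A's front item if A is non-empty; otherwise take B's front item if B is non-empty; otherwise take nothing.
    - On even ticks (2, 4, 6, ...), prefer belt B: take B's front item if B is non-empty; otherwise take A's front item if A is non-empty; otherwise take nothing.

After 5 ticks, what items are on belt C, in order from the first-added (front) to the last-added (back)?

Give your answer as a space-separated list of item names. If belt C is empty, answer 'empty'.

Tick 1: prefer A, take crate from A; A=[urn,ingot] B=[joint,tube,wedge,mesh,rod] C=[crate]
Tick 2: prefer B, take joint from B; A=[urn,ingot] B=[tube,wedge,mesh,rod] C=[crate,joint]
Tick 3: prefer A, take urn from A; A=[ingot] B=[tube,wedge,mesh,rod] C=[crate,joint,urn]
Tick 4: prefer B, take tube from B; A=[ingot] B=[wedge,mesh,rod] C=[crate,joint,urn,tube]
Tick 5: prefer A, take ingot from A; A=[-] B=[wedge,mesh,rod] C=[crate,joint,urn,tube,ingot]

Answer: crate joint urn tube ingot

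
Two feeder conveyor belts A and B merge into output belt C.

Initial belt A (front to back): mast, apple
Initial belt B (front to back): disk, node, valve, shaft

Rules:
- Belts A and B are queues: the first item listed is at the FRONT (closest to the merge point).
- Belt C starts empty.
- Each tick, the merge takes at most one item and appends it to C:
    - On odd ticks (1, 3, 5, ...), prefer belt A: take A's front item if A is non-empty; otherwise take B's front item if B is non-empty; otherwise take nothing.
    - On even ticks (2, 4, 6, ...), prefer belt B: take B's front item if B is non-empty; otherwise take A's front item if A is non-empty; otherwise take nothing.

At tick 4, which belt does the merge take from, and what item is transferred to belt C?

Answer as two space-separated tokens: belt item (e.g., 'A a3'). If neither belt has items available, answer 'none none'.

Tick 1: prefer A, take mast from A; A=[apple] B=[disk,node,valve,shaft] C=[mast]
Tick 2: prefer B, take disk from B; A=[apple] B=[node,valve,shaft] C=[mast,disk]
Tick 3: prefer A, take apple from A; A=[-] B=[node,valve,shaft] C=[mast,disk,apple]
Tick 4: prefer B, take node from B; A=[-] B=[valve,shaft] C=[mast,disk,apple,node]

Answer: B node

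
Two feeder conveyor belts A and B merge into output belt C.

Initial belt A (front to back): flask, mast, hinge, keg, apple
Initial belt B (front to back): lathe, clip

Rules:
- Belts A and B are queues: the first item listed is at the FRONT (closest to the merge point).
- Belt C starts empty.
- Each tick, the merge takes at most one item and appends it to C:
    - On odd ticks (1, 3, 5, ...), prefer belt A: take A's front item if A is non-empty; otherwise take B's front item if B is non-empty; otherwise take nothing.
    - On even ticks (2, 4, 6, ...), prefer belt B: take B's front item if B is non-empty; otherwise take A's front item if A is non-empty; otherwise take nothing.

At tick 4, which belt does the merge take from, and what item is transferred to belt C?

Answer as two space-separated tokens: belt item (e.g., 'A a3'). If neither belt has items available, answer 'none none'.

Tick 1: prefer A, take flask from A; A=[mast,hinge,keg,apple] B=[lathe,clip] C=[flask]
Tick 2: prefer B, take lathe from B; A=[mast,hinge,keg,apple] B=[clip] C=[flask,lathe]
Tick 3: prefer A, take mast from A; A=[hinge,keg,apple] B=[clip] C=[flask,lathe,mast]
Tick 4: prefer B, take clip from B; A=[hinge,keg,apple] B=[-] C=[flask,lathe,mast,clip]

Answer: B clip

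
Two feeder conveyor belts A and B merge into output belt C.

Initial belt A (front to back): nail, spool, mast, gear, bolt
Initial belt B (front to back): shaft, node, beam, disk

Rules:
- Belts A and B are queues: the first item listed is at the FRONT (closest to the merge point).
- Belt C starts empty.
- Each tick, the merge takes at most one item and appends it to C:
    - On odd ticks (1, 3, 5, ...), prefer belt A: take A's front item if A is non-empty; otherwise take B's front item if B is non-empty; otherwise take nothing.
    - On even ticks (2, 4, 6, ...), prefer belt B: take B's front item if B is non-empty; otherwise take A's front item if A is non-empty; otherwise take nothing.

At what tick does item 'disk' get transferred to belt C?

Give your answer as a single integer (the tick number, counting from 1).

Answer: 8

Derivation:
Tick 1: prefer A, take nail from A; A=[spool,mast,gear,bolt] B=[shaft,node,beam,disk] C=[nail]
Tick 2: prefer B, take shaft from B; A=[spool,mast,gear,bolt] B=[node,beam,disk] C=[nail,shaft]
Tick 3: prefer A, take spool from A; A=[mast,gear,bolt] B=[node,beam,disk] C=[nail,shaft,spool]
Tick 4: prefer B, take node from B; A=[mast,gear,bolt] B=[beam,disk] C=[nail,shaft,spool,node]
Tick 5: prefer A, take mast from A; A=[gear,bolt] B=[beam,disk] C=[nail,shaft,spool,node,mast]
Tick 6: prefer B, take beam from B; A=[gear,bolt] B=[disk] C=[nail,shaft,spool,node,mast,beam]
Tick 7: prefer A, take gear from A; A=[bolt] B=[disk] C=[nail,shaft,spool,node,mast,beam,gear]
Tick 8: prefer B, take disk from B; A=[bolt] B=[-] C=[nail,shaft,spool,node,mast,beam,gear,disk]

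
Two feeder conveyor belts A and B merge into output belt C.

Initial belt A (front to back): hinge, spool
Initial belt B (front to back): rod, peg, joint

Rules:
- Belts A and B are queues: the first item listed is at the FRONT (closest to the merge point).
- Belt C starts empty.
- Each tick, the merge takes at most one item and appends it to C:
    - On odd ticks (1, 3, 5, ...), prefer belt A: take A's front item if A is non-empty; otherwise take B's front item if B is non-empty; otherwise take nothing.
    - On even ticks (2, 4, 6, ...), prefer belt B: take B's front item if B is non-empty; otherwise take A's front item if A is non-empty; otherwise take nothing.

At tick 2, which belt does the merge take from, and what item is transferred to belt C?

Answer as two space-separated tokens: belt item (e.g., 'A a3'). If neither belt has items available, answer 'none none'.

Answer: B rod

Derivation:
Tick 1: prefer A, take hinge from A; A=[spool] B=[rod,peg,joint] C=[hinge]
Tick 2: prefer B, take rod from B; A=[spool] B=[peg,joint] C=[hinge,rod]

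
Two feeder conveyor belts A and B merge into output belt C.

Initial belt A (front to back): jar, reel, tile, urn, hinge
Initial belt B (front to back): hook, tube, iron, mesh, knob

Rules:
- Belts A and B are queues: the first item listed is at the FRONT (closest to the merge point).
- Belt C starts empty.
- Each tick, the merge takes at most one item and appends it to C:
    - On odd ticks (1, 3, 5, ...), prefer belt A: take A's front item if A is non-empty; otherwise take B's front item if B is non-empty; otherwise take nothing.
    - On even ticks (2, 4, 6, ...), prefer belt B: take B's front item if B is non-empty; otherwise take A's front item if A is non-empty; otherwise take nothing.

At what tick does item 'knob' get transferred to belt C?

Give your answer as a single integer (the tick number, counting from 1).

Answer: 10

Derivation:
Tick 1: prefer A, take jar from A; A=[reel,tile,urn,hinge] B=[hook,tube,iron,mesh,knob] C=[jar]
Tick 2: prefer B, take hook from B; A=[reel,tile,urn,hinge] B=[tube,iron,mesh,knob] C=[jar,hook]
Tick 3: prefer A, take reel from A; A=[tile,urn,hinge] B=[tube,iron,mesh,knob] C=[jar,hook,reel]
Tick 4: prefer B, take tube from B; A=[tile,urn,hinge] B=[iron,mesh,knob] C=[jar,hook,reel,tube]
Tick 5: prefer A, take tile from A; A=[urn,hinge] B=[iron,mesh,knob] C=[jar,hook,reel,tube,tile]
Tick 6: prefer B, take iron from B; A=[urn,hinge] B=[mesh,knob] C=[jar,hook,reel,tube,tile,iron]
Tick 7: prefer A, take urn from A; A=[hinge] B=[mesh,knob] C=[jar,hook,reel,tube,tile,iron,urn]
Tick 8: prefer B, take mesh from B; A=[hinge] B=[knob] C=[jar,hook,reel,tube,tile,iron,urn,mesh]
Tick 9: prefer A, take hinge from A; A=[-] B=[knob] C=[jar,hook,reel,tube,tile,iron,urn,mesh,hinge]
Tick 10: prefer B, take knob from B; A=[-] B=[-] C=[jar,hook,reel,tube,tile,iron,urn,mesh,hinge,knob]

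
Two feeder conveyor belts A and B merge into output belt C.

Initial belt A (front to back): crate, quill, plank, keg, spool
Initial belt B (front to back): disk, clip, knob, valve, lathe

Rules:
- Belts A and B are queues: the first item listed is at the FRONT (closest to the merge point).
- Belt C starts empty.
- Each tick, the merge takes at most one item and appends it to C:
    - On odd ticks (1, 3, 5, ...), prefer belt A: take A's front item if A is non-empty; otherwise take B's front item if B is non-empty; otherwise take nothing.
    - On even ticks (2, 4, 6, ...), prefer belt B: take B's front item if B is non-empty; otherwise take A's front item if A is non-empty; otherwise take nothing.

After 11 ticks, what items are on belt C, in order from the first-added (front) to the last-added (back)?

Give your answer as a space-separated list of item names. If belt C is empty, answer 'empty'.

Tick 1: prefer A, take crate from A; A=[quill,plank,keg,spool] B=[disk,clip,knob,valve,lathe] C=[crate]
Tick 2: prefer B, take disk from B; A=[quill,plank,keg,spool] B=[clip,knob,valve,lathe] C=[crate,disk]
Tick 3: prefer A, take quill from A; A=[plank,keg,spool] B=[clip,knob,valve,lathe] C=[crate,disk,quill]
Tick 4: prefer B, take clip from B; A=[plank,keg,spool] B=[knob,valve,lathe] C=[crate,disk,quill,clip]
Tick 5: prefer A, take plank from A; A=[keg,spool] B=[knob,valve,lathe] C=[crate,disk,quill,clip,plank]
Tick 6: prefer B, take knob from B; A=[keg,spool] B=[valve,lathe] C=[crate,disk,quill,clip,plank,knob]
Tick 7: prefer A, take keg from A; A=[spool] B=[valve,lathe] C=[crate,disk,quill,clip,plank,knob,keg]
Tick 8: prefer B, take valve from B; A=[spool] B=[lathe] C=[crate,disk,quill,clip,plank,knob,keg,valve]
Tick 9: prefer A, take spool from A; A=[-] B=[lathe] C=[crate,disk,quill,clip,plank,knob,keg,valve,spool]
Tick 10: prefer B, take lathe from B; A=[-] B=[-] C=[crate,disk,quill,clip,plank,knob,keg,valve,spool,lathe]
Tick 11: prefer A, both empty, nothing taken; A=[-] B=[-] C=[crate,disk,quill,clip,plank,knob,keg,valve,spool,lathe]

Answer: crate disk quill clip plank knob keg valve spool lathe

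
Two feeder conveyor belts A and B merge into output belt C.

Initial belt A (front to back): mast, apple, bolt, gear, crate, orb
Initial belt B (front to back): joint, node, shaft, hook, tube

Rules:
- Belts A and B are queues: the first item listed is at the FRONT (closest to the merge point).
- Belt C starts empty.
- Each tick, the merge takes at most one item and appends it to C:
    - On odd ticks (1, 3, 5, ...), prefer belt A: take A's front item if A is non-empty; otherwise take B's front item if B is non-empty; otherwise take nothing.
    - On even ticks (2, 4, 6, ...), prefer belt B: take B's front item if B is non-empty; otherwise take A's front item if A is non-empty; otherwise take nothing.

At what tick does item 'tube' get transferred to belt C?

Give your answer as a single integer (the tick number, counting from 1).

Answer: 10

Derivation:
Tick 1: prefer A, take mast from A; A=[apple,bolt,gear,crate,orb] B=[joint,node,shaft,hook,tube] C=[mast]
Tick 2: prefer B, take joint from B; A=[apple,bolt,gear,crate,orb] B=[node,shaft,hook,tube] C=[mast,joint]
Tick 3: prefer A, take apple from A; A=[bolt,gear,crate,orb] B=[node,shaft,hook,tube] C=[mast,joint,apple]
Tick 4: prefer B, take node from B; A=[bolt,gear,crate,orb] B=[shaft,hook,tube] C=[mast,joint,apple,node]
Tick 5: prefer A, take bolt from A; A=[gear,crate,orb] B=[shaft,hook,tube] C=[mast,joint,apple,node,bolt]
Tick 6: prefer B, take shaft from B; A=[gear,crate,orb] B=[hook,tube] C=[mast,joint,apple,node,bolt,shaft]
Tick 7: prefer A, take gear from A; A=[crate,orb] B=[hook,tube] C=[mast,joint,apple,node,bolt,shaft,gear]
Tick 8: prefer B, take hook from B; A=[crate,orb] B=[tube] C=[mast,joint,apple,node,bolt,shaft,gear,hook]
Tick 9: prefer A, take crate from A; A=[orb] B=[tube] C=[mast,joint,apple,node,bolt,shaft,gear,hook,crate]
Tick 10: prefer B, take tube from B; A=[orb] B=[-] C=[mast,joint,apple,node,bolt,shaft,gear,hook,crate,tube]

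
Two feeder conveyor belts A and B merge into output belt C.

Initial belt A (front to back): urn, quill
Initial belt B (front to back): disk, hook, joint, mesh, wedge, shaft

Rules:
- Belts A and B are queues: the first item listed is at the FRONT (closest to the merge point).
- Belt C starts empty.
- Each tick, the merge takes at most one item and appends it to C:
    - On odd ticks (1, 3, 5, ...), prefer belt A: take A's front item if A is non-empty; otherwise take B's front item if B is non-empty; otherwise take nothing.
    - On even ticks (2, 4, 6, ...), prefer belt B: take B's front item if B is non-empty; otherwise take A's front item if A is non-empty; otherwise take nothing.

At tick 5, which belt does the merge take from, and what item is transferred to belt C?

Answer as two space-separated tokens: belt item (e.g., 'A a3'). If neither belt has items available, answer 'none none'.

Tick 1: prefer A, take urn from A; A=[quill] B=[disk,hook,joint,mesh,wedge,shaft] C=[urn]
Tick 2: prefer B, take disk from B; A=[quill] B=[hook,joint,mesh,wedge,shaft] C=[urn,disk]
Tick 3: prefer A, take quill from A; A=[-] B=[hook,joint,mesh,wedge,shaft] C=[urn,disk,quill]
Tick 4: prefer B, take hook from B; A=[-] B=[joint,mesh,wedge,shaft] C=[urn,disk,quill,hook]
Tick 5: prefer A, take joint from B; A=[-] B=[mesh,wedge,shaft] C=[urn,disk,quill,hook,joint]

Answer: B joint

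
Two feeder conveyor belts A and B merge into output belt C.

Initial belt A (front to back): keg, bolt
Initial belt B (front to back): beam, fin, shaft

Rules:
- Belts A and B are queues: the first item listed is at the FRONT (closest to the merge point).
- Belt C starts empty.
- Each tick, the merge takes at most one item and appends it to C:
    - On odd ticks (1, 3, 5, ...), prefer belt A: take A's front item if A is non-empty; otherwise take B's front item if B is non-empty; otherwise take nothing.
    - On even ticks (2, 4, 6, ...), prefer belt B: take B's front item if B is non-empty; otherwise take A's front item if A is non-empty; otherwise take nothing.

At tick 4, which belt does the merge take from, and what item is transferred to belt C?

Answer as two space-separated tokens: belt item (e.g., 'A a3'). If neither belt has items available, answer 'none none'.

Answer: B fin

Derivation:
Tick 1: prefer A, take keg from A; A=[bolt] B=[beam,fin,shaft] C=[keg]
Tick 2: prefer B, take beam from B; A=[bolt] B=[fin,shaft] C=[keg,beam]
Tick 3: prefer A, take bolt from A; A=[-] B=[fin,shaft] C=[keg,beam,bolt]
Tick 4: prefer B, take fin from B; A=[-] B=[shaft] C=[keg,beam,bolt,fin]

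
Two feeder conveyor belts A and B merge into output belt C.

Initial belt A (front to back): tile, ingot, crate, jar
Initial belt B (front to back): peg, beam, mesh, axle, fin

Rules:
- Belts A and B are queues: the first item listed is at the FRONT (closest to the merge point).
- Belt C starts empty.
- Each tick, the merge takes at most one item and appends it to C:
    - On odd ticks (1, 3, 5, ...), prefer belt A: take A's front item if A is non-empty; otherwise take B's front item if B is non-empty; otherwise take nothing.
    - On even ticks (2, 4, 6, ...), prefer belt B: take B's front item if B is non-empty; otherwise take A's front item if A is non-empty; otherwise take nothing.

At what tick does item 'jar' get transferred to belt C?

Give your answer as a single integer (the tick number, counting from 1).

Tick 1: prefer A, take tile from A; A=[ingot,crate,jar] B=[peg,beam,mesh,axle,fin] C=[tile]
Tick 2: prefer B, take peg from B; A=[ingot,crate,jar] B=[beam,mesh,axle,fin] C=[tile,peg]
Tick 3: prefer A, take ingot from A; A=[crate,jar] B=[beam,mesh,axle,fin] C=[tile,peg,ingot]
Tick 4: prefer B, take beam from B; A=[crate,jar] B=[mesh,axle,fin] C=[tile,peg,ingot,beam]
Tick 5: prefer A, take crate from A; A=[jar] B=[mesh,axle,fin] C=[tile,peg,ingot,beam,crate]
Tick 6: prefer B, take mesh from B; A=[jar] B=[axle,fin] C=[tile,peg,ingot,beam,crate,mesh]
Tick 7: prefer A, take jar from A; A=[-] B=[axle,fin] C=[tile,peg,ingot,beam,crate,mesh,jar]

Answer: 7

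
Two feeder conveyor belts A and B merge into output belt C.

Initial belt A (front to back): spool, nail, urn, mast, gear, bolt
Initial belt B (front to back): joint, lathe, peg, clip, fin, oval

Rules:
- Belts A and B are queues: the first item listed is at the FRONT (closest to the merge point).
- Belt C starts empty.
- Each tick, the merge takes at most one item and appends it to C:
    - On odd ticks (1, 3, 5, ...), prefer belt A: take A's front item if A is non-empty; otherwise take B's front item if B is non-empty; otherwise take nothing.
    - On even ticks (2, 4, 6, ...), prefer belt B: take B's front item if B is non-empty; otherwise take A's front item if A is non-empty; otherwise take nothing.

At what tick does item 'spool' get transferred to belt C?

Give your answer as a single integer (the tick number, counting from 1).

Answer: 1

Derivation:
Tick 1: prefer A, take spool from A; A=[nail,urn,mast,gear,bolt] B=[joint,lathe,peg,clip,fin,oval] C=[spool]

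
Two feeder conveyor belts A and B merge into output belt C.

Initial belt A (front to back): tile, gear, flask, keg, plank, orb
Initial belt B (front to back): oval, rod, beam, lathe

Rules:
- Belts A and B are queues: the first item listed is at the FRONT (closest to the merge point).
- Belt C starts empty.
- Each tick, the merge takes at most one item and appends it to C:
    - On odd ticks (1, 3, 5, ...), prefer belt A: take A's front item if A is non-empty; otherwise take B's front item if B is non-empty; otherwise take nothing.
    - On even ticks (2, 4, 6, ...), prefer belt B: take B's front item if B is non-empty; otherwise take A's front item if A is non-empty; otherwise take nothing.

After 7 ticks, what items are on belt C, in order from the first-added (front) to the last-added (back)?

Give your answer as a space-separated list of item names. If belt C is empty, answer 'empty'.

Tick 1: prefer A, take tile from A; A=[gear,flask,keg,plank,orb] B=[oval,rod,beam,lathe] C=[tile]
Tick 2: prefer B, take oval from B; A=[gear,flask,keg,plank,orb] B=[rod,beam,lathe] C=[tile,oval]
Tick 3: prefer A, take gear from A; A=[flask,keg,plank,orb] B=[rod,beam,lathe] C=[tile,oval,gear]
Tick 4: prefer B, take rod from B; A=[flask,keg,plank,orb] B=[beam,lathe] C=[tile,oval,gear,rod]
Tick 5: prefer A, take flask from A; A=[keg,plank,orb] B=[beam,lathe] C=[tile,oval,gear,rod,flask]
Tick 6: prefer B, take beam from B; A=[keg,plank,orb] B=[lathe] C=[tile,oval,gear,rod,flask,beam]
Tick 7: prefer A, take keg from A; A=[plank,orb] B=[lathe] C=[tile,oval,gear,rod,flask,beam,keg]

Answer: tile oval gear rod flask beam keg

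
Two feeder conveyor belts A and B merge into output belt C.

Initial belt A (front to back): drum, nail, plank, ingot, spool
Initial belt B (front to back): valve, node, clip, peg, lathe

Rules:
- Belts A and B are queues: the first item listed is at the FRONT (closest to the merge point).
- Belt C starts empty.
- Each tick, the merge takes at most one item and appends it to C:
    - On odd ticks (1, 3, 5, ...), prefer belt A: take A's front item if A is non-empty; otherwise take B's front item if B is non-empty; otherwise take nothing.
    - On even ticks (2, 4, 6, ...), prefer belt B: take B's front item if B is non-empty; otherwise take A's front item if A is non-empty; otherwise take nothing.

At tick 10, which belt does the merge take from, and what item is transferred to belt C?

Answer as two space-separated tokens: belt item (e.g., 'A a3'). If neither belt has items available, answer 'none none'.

Answer: B lathe

Derivation:
Tick 1: prefer A, take drum from A; A=[nail,plank,ingot,spool] B=[valve,node,clip,peg,lathe] C=[drum]
Tick 2: prefer B, take valve from B; A=[nail,plank,ingot,spool] B=[node,clip,peg,lathe] C=[drum,valve]
Tick 3: prefer A, take nail from A; A=[plank,ingot,spool] B=[node,clip,peg,lathe] C=[drum,valve,nail]
Tick 4: prefer B, take node from B; A=[plank,ingot,spool] B=[clip,peg,lathe] C=[drum,valve,nail,node]
Tick 5: prefer A, take plank from A; A=[ingot,spool] B=[clip,peg,lathe] C=[drum,valve,nail,node,plank]
Tick 6: prefer B, take clip from B; A=[ingot,spool] B=[peg,lathe] C=[drum,valve,nail,node,plank,clip]
Tick 7: prefer A, take ingot from A; A=[spool] B=[peg,lathe] C=[drum,valve,nail,node,plank,clip,ingot]
Tick 8: prefer B, take peg from B; A=[spool] B=[lathe] C=[drum,valve,nail,node,plank,clip,ingot,peg]
Tick 9: prefer A, take spool from A; A=[-] B=[lathe] C=[drum,valve,nail,node,plank,clip,ingot,peg,spool]
Tick 10: prefer B, take lathe from B; A=[-] B=[-] C=[drum,valve,nail,node,plank,clip,ingot,peg,spool,lathe]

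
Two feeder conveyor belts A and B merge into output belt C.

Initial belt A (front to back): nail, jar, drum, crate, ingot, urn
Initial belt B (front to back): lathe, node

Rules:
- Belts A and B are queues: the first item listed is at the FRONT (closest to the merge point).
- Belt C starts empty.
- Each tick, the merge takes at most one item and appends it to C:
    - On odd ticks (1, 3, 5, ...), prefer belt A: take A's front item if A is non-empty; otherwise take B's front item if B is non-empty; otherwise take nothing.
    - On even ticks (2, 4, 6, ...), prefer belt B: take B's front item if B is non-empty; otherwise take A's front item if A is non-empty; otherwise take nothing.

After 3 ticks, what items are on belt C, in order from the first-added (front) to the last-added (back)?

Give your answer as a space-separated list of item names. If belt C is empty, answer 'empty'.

Tick 1: prefer A, take nail from A; A=[jar,drum,crate,ingot,urn] B=[lathe,node] C=[nail]
Tick 2: prefer B, take lathe from B; A=[jar,drum,crate,ingot,urn] B=[node] C=[nail,lathe]
Tick 3: prefer A, take jar from A; A=[drum,crate,ingot,urn] B=[node] C=[nail,lathe,jar]

Answer: nail lathe jar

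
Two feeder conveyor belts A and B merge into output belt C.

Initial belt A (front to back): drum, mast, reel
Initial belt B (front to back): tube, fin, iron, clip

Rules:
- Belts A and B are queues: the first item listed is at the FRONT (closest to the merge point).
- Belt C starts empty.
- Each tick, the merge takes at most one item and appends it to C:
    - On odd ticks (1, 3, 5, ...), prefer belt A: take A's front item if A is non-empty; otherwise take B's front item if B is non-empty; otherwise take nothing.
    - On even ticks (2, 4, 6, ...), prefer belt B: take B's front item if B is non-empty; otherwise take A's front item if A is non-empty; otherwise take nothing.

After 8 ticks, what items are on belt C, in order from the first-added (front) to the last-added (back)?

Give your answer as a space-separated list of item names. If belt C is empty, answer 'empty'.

Answer: drum tube mast fin reel iron clip

Derivation:
Tick 1: prefer A, take drum from A; A=[mast,reel] B=[tube,fin,iron,clip] C=[drum]
Tick 2: prefer B, take tube from B; A=[mast,reel] B=[fin,iron,clip] C=[drum,tube]
Tick 3: prefer A, take mast from A; A=[reel] B=[fin,iron,clip] C=[drum,tube,mast]
Tick 4: prefer B, take fin from B; A=[reel] B=[iron,clip] C=[drum,tube,mast,fin]
Tick 5: prefer A, take reel from A; A=[-] B=[iron,clip] C=[drum,tube,mast,fin,reel]
Tick 6: prefer B, take iron from B; A=[-] B=[clip] C=[drum,tube,mast,fin,reel,iron]
Tick 7: prefer A, take clip from B; A=[-] B=[-] C=[drum,tube,mast,fin,reel,iron,clip]
Tick 8: prefer B, both empty, nothing taken; A=[-] B=[-] C=[drum,tube,mast,fin,reel,iron,clip]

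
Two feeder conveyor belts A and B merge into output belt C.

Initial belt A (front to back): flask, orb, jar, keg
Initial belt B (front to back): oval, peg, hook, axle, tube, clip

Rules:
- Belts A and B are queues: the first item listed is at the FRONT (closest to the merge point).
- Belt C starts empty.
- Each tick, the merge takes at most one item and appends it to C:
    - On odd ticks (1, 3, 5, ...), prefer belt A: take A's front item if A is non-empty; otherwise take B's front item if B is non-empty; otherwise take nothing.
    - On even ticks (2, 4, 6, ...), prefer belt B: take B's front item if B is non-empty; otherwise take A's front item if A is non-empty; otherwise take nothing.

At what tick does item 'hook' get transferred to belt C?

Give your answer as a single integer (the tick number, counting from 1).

Tick 1: prefer A, take flask from A; A=[orb,jar,keg] B=[oval,peg,hook,axle,tube,clip] C=[flask]
Tick 2: prefer B, take oval from B; A=[orb,jar,keg] B=[peg,hook,axle,tube,clip] C=[flask,oval]
Tick 3: prefer A, take orb from A; A=[jar,keg] B=[peg,hook,axle,tube,clip] C=[flask,oval,orb]
Tick 4: prefer B, take peg from B; A=[jar,keg] B=[hook,axle,tube,clip] C=[flask,oval,orb,peg]
Tick 5: prefer A, take jar from A; A=[keg] B=[hook,axle,tube,clip] C=[flask,oval,orb,peg,jar]
Tick 6: prefer B, take hook from B; A=[keg] B=[axle,tube,clip] C=[flask,oval,orb,peg,jar,hook]

Answer: 6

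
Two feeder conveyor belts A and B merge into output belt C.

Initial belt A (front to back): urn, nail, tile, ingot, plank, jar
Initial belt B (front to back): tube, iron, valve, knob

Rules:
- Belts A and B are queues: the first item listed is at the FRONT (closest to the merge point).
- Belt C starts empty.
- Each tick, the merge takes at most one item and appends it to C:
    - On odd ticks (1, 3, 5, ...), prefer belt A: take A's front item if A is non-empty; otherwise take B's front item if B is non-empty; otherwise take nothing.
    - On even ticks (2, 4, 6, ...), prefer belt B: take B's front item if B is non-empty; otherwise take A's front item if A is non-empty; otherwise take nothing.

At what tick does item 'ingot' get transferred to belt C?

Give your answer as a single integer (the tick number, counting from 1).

Answer: 7

Derivation:
Tick 1: prefer A, take urn from A; A=[nail,tile,ingot,plank,jar] B=[tube,iron,valve,knob] C=[urn]
Tick 2: prefer B, take tube from B; A=[nail,tile,ingot,plank,jar] B=[iron,valve,knob] C=[urn,tube]
Tick 3: prefer A, take nail from A; A=[tile,ingot,plank,jar] B=[iron,valve,knob] C=[urn,tube,nail]
Tick 4: prefer B, take iron from B; A=[tile,ingot,plank,jar] B=[valve,knob] C=[urn,tube,nail,iron]
Tick 5: prefer A, take tile from A; A=[ingot,plank,jar] B=[valve,knob] C=[urn,tube,nail,iron,tile]
Tick 6: prefer B, take valve from B; A=[ingot,plank,jar] B=[knob] C=[urn,tube,nail,iron,tile,valve]
Tick 7: prefer A, take ingot from A; A=[plank,jar] B=[knob] C=[urn,tube,nail,iron,tile,valve,ingot]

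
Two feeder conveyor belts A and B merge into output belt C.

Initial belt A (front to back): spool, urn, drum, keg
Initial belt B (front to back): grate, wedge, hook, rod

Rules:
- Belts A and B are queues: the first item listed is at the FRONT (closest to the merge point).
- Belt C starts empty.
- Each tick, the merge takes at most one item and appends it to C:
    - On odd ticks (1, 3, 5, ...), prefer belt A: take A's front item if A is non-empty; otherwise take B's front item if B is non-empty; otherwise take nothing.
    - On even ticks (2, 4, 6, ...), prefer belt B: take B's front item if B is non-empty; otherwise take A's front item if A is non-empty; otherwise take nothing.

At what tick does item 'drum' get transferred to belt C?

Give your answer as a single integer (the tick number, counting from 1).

Tick 1: prefer A, take spool from A; A=[urn,drum,keg] B=[grate,wedge,hook,rod] C=[spool]
Tick 2: prefer B, take grate from B; A=[urn,drum,keg] B=[wedge,hook,rod] C=[spool,grate]
Tick 3: prefer A, take urn from A; A=[drum,keg] B=[wedge,hook,rod] C=[spool,grate,urn]
Tick 4: prefer B, take wedge from B; A=[drum,keg] B=[hook,rod] C=[spool,grate,urn,wedge]
Tick 5: prefer A, take drum from A; A=[keg] B=[hook,rod] C=[spool,grate,urn,wedge,drum]

Answer: 5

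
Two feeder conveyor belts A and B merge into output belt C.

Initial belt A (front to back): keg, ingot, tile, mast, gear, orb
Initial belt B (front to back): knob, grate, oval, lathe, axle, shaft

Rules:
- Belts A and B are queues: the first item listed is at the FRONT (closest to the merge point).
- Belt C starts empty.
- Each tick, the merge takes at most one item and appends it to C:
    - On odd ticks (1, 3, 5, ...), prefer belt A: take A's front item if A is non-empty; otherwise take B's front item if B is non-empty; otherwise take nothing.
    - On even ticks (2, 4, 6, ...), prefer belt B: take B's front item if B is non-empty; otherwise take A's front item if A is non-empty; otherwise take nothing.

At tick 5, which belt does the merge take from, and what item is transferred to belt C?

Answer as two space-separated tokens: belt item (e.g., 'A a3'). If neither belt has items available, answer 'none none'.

Tick 1: prefer A, take keg from A; A=[ingot,tile,mast,gear,orb] B=[knob,grate,oval,lathe,axle,shaft] C=[keg]
Tick 2: prefer B, take knob from B; A=[ingot,tile,mast,gear,orb] B=[grate,oval,lathe,axle,shaft] C=[keg,knob]
Tick 3: prefer A, take ingot from A; A=[tile,mast,gear,orb] B=[grate,oval,lathe,axle,shaft] C=[keg,knob,ingot]
Tick 4: prefer B, take grate from B; A=[tile,mast,gear,orb] B=[oval,lathe,axle,shaft] C=[keg,knob,ingot,grate]
Tick 5: prefer A, take tile from A; A=[mast,gear,orb] B=[oval,lathe,axle,shaft] C=[keg,knob,ingot,grate,tile]

Answer: A tile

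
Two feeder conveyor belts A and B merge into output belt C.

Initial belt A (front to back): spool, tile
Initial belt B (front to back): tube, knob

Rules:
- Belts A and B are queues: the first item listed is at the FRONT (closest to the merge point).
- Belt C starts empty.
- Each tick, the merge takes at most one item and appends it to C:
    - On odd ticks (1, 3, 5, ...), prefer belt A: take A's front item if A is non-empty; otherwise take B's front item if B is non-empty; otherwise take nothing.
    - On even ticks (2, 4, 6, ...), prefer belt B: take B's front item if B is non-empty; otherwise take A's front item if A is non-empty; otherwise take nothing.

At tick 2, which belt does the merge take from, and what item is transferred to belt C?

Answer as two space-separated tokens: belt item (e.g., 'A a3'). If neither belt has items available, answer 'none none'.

Answer: B tube

Derivation:
Tick 1: prefer A, take spool from A; A=[tile] B=[tube,knob] C=[spool]
Tick 2: prefer B, take tube from B; A=[tile] B=[knob] C=[spool,tube]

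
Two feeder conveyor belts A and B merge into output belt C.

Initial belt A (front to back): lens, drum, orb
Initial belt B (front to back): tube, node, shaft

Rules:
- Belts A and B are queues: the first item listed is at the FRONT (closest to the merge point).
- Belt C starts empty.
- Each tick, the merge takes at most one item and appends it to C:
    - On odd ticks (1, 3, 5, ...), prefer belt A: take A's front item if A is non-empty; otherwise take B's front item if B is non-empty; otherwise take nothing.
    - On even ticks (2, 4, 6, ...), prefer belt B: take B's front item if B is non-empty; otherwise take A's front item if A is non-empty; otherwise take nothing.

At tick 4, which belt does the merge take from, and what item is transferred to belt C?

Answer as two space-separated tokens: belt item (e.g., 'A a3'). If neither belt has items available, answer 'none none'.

Answer: B node

Derivation:
Tick 1: prefer A, take lens from A; A=[drum,orb] B=[tube,node,shaft] C=[lens]
Tick 2: prefer B, take tube from B; A=[drum,orb] B=[node,shaft] C=[lens,tube]
Tick 3: prefer A, take drum from A; A=[orb] B=[node,shaft] C=[lens,tube,drum]
Tick 4: prefer B, take node from B; A=[orb] B=[shaft] C=[lens,tube,drum,node]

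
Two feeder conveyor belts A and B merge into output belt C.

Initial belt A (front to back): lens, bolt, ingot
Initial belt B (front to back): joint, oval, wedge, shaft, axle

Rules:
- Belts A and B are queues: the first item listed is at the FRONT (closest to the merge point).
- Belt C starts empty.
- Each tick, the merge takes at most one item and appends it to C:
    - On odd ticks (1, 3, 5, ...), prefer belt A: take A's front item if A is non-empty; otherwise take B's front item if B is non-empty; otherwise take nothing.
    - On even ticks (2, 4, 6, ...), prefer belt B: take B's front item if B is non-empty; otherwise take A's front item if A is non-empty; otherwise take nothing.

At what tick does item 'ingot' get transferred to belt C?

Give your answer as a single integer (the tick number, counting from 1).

Answer: 5

Derivation:
Tick 1: prefer A, take lens from A; A=[bolt,ingot] B=[joint,oval,wedge,shaft,axle] C=[lens]
Tick 2: prefer B, take joint from B; A=[bolt,ingot] B=[oval,wedge,shaft,axle] C=[lens,joint]
Tick 3: prefer A, take bolt from A; A=[ingot] B=[oval,wedge,shaft,axle] C=[lens,joint,bolt]
Tick 4: prefer B, take oval from B; A=[ingot] B=[wedge,shaft,axle] C=[lens,joint,bolt,oval]
Tick 5: prefer A, take ingot from A; A=[-] B=[wedge,shaft,axle] C=[lens,joint,bolt,oval,ingot]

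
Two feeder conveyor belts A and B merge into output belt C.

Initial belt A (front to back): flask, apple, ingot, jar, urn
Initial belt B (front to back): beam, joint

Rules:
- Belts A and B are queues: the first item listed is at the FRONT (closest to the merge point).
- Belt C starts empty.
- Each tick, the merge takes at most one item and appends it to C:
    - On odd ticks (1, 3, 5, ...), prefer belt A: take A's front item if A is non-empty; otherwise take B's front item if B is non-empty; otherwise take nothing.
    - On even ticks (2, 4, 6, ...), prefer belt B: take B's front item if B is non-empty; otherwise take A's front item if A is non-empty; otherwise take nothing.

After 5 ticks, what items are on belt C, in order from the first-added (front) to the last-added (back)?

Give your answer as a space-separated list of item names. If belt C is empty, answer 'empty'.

Answer: flask beam apple joint ingot

Derivation:
Tick 1: prefer A, take flask from A; A=[apple,ingot,jar,urn] B=[beam,joint] C=[flask]
Tick 2: prefer B, take beam from B; A=[apple,ingot,jar,urn] B=[joint] C=[flask,beam]
Tick 3: prefer A, take apple from A; A=[ingot,jar,urn] B=[joint] C=[flask,beam,apple]
Tick 4: prefer B, take joint from B; A=[ingot,jar,urn] B=[-] C=[flask,beam,apple,joint]
Tick 5: prefer A, take ingot from A; A=[jar,urn] B=[-] C=[flask,beam,apple,joint,ingot]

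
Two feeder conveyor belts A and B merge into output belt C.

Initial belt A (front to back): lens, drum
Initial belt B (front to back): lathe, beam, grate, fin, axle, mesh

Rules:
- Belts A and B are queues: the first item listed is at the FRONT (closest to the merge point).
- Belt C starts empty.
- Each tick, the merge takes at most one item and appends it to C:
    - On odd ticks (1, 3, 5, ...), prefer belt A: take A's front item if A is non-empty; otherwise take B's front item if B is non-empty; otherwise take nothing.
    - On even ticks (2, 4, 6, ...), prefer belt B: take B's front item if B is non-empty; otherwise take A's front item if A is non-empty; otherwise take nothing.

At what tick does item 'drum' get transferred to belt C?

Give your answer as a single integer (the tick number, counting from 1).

Answer: 3

Derivation:
Tick 1: prefer A, take lens from A; A=[drum] B=[lathe,beam,grate,fin,axle,mesh] C=[lens]
Tick 2: prefer B, take lathe from B; A=[drum] B=[beam,grate,fin,axle,mesh] C=[lens,lathe]
Tick 3: prefer A, take drum from A; A=[-] B=[beam,grate,fin,axle,mesh] C=[lens,lathe,drum]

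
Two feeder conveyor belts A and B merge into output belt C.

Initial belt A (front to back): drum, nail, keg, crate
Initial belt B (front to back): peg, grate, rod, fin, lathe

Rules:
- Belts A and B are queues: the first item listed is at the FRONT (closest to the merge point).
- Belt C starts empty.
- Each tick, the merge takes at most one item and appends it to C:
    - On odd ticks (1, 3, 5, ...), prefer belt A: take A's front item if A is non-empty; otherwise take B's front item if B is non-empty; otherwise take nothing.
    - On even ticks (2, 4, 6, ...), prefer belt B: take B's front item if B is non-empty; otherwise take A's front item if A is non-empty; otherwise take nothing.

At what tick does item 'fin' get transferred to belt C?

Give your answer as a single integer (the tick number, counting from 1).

Answer: 8

Derivation:
Tick 1: prefer A, take drum from A; A=[nail,keg,crate] B=[peg,grate,rod,fin,lathe] C=[drum]
Tick 2: prefer B, take peg from B; A=[nail,keg,crate] B=[grate,rod,fin,lathe] C=[drum,peg]
Tick 3: prefer A, take nail from A; A=[keg,crate] B=[grate,rod,fin,lathe] C=[drum,peg,nail]
Tick 4: prefer B, take grate from B; A=[keg,crate] B=[rod,fin,lathe] C=[drum,peg,nail,grate]
Tick 5: prefer A, take keg from A; A=[crate] B=[rod,fin,lathe] C=[drum,peg,nail,grate,keg]
Tick 6: prefer B, take rod from B; A=[crate] B=[fin,lathe] C=[drum,peg,nail,grate,keg,rod]
Tick 7: prefer A, take crate from A; A=[-] B=[fin,lathe] C=[drum,peg,nail,grate,keg,rod,crate]
Tick 8: prefer B, take fin from B; A=[-] B=[lathe] C=[drum,peg,nail,grate,keg,rod,crate,fin]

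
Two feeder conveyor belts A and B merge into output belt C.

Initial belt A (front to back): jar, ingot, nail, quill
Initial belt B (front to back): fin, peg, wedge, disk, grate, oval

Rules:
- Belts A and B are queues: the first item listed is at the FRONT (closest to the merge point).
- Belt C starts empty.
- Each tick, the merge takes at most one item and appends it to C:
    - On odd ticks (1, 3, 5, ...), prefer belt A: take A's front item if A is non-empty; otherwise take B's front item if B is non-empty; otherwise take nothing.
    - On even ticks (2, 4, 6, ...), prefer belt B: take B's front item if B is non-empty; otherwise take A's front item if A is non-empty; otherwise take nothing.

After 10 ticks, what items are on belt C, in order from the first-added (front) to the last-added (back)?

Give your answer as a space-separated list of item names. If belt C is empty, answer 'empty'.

Tick 1: prefer A, take jar from A; A=[ingot,nail,quill] B=[fin,peg,wedge,disk,grate,oval] C=[jar]
Tick 2: prefer B, take fin from B; A=[ingot,nail,quill] B=[peg,wedge,disk,grate,oval] C=[jar,fin]
Tick 3: prefer A, take ingot from A; A=[nail,quill] B=[peg,wedge,disk,grate,oval] C=[jar,fin,ingot]
Tick 4: prefer B, take peg from B; A=[nail,quill] B=[wedge,disk,grate,oval] C=[jar,fin,ingot,peg]
Tick 5: prefer A, take nail from A; A=[quill] B=[wedge,disk,grate,oval] C=[jar,fin,ingot,peg,nail]
Tick 6: prefer B, take wedge from B; A=[quill] B=[disk,grate,oval] C=[jar,fin,ingot,peg,nail,wedge]
Tick 7: prefer A, take quill from A; A=[-] B=[disk,grate,oval] C=[jar,fin,ingot,peg,nail,wedge,quill]
Tick 8: prefer B, take disk from B; A=[-] B=[grate,oval] C=[jar,fin,ingot,peg,nail,wedge,quill,disk]
Tick 9: prefer A, take grate from B; A=[-] B=[oval] C=[jar,fin,ingot,peg,nail,wedge,quill,disk,grate]
Tick 10: prefer B, take oval from B; A=[-] B=[-] C=[jar,fin,ingot,peg,nail,wedge,quill,disk,grate,oval]

Answer: jar fin ingot peg nail wedge quill disk grate oval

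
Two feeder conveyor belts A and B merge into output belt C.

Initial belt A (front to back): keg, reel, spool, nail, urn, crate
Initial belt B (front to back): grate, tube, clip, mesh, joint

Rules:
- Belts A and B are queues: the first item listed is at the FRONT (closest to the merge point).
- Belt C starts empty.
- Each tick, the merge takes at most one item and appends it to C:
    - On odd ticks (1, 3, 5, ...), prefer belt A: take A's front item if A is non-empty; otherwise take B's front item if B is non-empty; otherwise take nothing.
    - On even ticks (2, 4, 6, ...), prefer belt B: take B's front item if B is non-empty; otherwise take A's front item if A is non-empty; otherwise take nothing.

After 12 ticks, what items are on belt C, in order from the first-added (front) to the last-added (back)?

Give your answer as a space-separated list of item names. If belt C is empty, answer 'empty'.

Tick 1: prefer A, take keg from A; A=[reel,spool,nail,urn,crate] B=[grate,tube,clip,mesh,joint] C=[keg]
Tick 2: prefer B, take grate from B; A=[reel,spool,nail,urn,crate] B=[tube,clip,mesh,joint] C=[keg,grate]
Tick 3: prefer A, take reel from A; A=[spool,nail,urn,crate] B=[tube,clip,mesh,joint] C=[keg,grate,reel]
Tick 4: prefer B, take tube from B; A=[spool,nail,urn,crate] B=[clip,mesh,joint] C=[keg,grate,reel,tube]
Tick 5: prefer A, take spool from A; A=[nail,urn,crate] B=[clip,mesh,joint] C=[keg,grate,reel,tube,spool]
Tick 6: prefer B, take clip from B; A=[nail,urn,crate] B=[mesh,joint] C=[keg,grate,reel,tube,spool,clip]
Tick 7: prefer A, take nail from A; A=[urn,crate] B=[mesh,joint] C=[keg,grate,reel,tube,spool,clip,nail]
Tick 8: prefer B, take mesh from B; A=[urn,crate] B=[joint] C=[keg,grate,reel,tube,spool,clip,nail,mesh]
Tick 9: prefer A, take urn from A; A=[crate] B=[joint] C=[keg,grate,reel,tube,spool,clip,nail,mesh,urn]
Tick 10: prefer B, take joint from B; A=[crate] B=[-] C=[keg,grate,reel,tube,spool,clip,nail,mesh,urn,joint]
Tick 11: prefer A, take crate from A; A=[-] B=[-] C=[keg,grate,reel,tube,spool,clip,nail,mesh,urn,joint,crate]
Tick 12: prefer B, both empty, nothing taken; A=[-] B=[-] C=[keg,grate,reel,tube,spool,clip,nail,mesh,urn,joint,crate]

Answer: keg grate reel tube spool clip nail mesh urn joint crate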